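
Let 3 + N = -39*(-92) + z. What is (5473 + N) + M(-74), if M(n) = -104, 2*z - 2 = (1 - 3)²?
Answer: 8957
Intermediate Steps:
z = 3 (z = 1 + (1 - 3)²/2 = 1 + (½)*(-2)² = 1 + (½)*4 = 1 + 2 = 3)
N = 3588 (N = -3 + (-39*(-92) + 3) = -3 + (3588 + 3) = -3 + 3591 = 3588)
(5473 + N) + M(-74) = (5473 + 3588) - 104 = 9061 - 104 = 8957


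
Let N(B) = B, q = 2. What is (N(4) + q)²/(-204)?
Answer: -3/17 ≈ -0.17647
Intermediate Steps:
(N(4) + q)²/(-204) = (4 + 2)²/(-204) = 6²*(-1/204) = 36*(-1/204) = -3/17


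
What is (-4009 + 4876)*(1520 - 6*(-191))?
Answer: 2311422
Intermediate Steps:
(-4009 + 4876)*(1520 - 6*(-191)) = 867*(1520 + 1146) = 867*2666 = 2311422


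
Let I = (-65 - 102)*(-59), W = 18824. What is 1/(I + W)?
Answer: 1/28677 ≈ 3.4871e-5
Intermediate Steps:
I = 9853 (I = -167*(-59) = 9853)
1/(I + W) = 1/(9853 + 18824) = 1/28677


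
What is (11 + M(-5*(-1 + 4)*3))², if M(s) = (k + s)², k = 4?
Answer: 2862864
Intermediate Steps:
M(s) = (4 + s)²
(11 + M(-5*(-1 + 4)*3))² = (11 + (4 - 5*(-1 + 4)*3)²)² = (11 + (4 - 5*3*3)²)² = (11 + (4 - 15*3)²)² = (11 + (4 - 45)²)² = (11 + (-41)²)² = (11 + 1681)² = 1692² = 2862864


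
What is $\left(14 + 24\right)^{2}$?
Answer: $1444$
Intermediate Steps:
$\left(14 + 24\right)^{2} = 38^{2} = 1444$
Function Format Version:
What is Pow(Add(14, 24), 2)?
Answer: 1444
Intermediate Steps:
Pow(Add(14, 24), 2) = Pow(38, 2) = 1444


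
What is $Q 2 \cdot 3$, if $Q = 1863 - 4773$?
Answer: $-17460$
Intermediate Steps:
$Q = -2910$
$Q 2 \cdot 3 = - 2910 \cdot 2 \cdot 3 = \left(-2910\right) 6 = -17460$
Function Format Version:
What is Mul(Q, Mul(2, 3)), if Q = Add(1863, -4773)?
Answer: -17460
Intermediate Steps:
Q = -2910
Mul(Q, Mul(2, 3)) = Mul(-2910, Mul(2, 3)) = Mul(-2910, 6) = -17460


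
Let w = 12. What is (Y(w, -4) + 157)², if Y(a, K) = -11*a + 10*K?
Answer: 225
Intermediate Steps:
(Y(w, -4) + 157)² = ((-11*12 + 10*(-4)) + 157)² = ((-132 - 40) + 157)² = (-172 + 157)² = (-15)² = 225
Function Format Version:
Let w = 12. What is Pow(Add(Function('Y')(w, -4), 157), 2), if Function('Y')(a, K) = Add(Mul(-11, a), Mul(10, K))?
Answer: 225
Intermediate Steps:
Pow(Add(Function('Y')(w, -4), 157), 2) = Pow(Add(Add(Mul(-11, 12), Mul(10, -4)), 157), 2) = Pow(Add(Add(-132, -40), 157), 2) = Pow(Add(-172, 157), 2) = Pow(-15, 2) = 225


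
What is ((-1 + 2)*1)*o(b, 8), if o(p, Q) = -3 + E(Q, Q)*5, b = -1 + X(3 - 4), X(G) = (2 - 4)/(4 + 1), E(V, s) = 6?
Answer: 27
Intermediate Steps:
X(G) = -2/5
b = -7/5 (b = -1 - 2/5 = -7/5 ≈ -1.4000)
o(p, Q) = 27 (o(p, Q) = -3 + 6*5 = -3 + 30 = 27)
((-1 + 2)*1)*o(b, 8) = ((-1 + 2)*1)*27 = (1*1)*27 = 1*27 = 27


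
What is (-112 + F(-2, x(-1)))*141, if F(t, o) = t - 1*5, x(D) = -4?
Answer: -16779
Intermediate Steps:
F(t, o) = -5 + t (F(t, o) = t - 5 = -5 + t)
(-112 + F(-2, x(-1)))*141 = (-112 + (-5 - 2))*141 = (-112 - 7)*141 = -119*141 = -16779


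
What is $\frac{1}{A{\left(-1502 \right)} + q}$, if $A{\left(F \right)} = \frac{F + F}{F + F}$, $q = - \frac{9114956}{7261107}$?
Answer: $- \frac{7261107}{1853849} \approx -3.9168$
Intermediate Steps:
$q = - \frac{9114956}{7261107}$ ($q = \left(-9114956\right) \frac{1}{7261107} = - \frac{9114956}{7261107} \approx -1.2553$)
$A{\left(F \right)} = 1$ ($A{\left(F \right)} = \frac{2 F}{2 F} = 2 F \frac{1}{2 F} = 1$)
$\frac{1}{A{\left(-1502 \right)} + q} = \frac{1}{1 - \frac{9114956}{7261107}} = \frac{1}{- \frac{1853849}{7261107}} = - \frac{7261107}{1853849}$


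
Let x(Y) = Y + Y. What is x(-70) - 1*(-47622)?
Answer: 47482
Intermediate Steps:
x(Y) = 2*Y
x(-70) - 1*(-47622) = 2*(-70) - 1*(-47622) = -140 + 47622 = 47482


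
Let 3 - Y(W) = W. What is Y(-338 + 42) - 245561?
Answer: -245262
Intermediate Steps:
Y(W) = 3 - W
Y(-338 + 42) - 245561 = (3 - (-338 + 42)) - 245561 = (3 - 1*(-296)) - 245561 = (3 + 296) - 245561 = 299 - 245561 = -245262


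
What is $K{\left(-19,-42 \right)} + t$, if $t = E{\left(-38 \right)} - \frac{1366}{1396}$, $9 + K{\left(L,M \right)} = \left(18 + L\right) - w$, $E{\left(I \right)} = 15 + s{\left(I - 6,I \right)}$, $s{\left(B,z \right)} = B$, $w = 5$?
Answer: $- \frac{31395}{698} \approx -44.979$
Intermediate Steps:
$E{\left(I \right)} = 9 + I$ ($E{\left(I \right)} = 15 + \left(I - 6\right) = 15 + \left(-6 + I\right) = 9 + I$)
$K{\left(L,M \right)} = 4 + L$ ($K{\left(L,M \right)} = -9 + \left(\left(18 + L\right) - 5\right) = -9 + \left(13 + L\right) = 4 + L$)
$t = - \frac{20925}{698}$ ($t = \left(9 - 38\right) - \frac{1366}{1396} = -29 - 1366 \cdot \frac{1}{1396} = -29 - \frac{683}{698} = - \frac{20925}{698} \approx -29.979$)
$K{\left(-19,-42 \right)} + t = \left(4 - 19\right) - \frac{20925}{698} = -15 - \frac{20925}{698} = - \frac{31395}{698}$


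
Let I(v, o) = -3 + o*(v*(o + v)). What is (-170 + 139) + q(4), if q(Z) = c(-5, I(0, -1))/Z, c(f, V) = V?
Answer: -127/4 ≈ -31.750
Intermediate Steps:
I(v, o) = -3 + o*v*(o + v)
q(Z) = -3/Z (q(Z) = (-3 - 1*0² + 0*(-1)²)/Z = (-3 - 1*0 + 0*1)/Z = (-3 + 0 + 0)/Z = -3/Z)
(-170 + 139) + q(4) = (-170 + 139) - 3/4 = -31 - 3*¼ = -31 - ¾ = -127/4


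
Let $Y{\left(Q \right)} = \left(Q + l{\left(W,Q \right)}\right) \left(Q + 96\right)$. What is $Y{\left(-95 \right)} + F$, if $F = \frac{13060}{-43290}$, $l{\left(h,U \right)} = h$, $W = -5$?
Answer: $- \frac{434206}{4329} \approx -100.3$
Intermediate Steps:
$Y{\left(Q \right)} = \left(-5 + Q\right) \left(96 + Q\right)$ ($Y{\left(Q \right)} = \left(Q - 5\right) \left(Q + 96\right) = \left(-5 + Q\right) \left(96 + Q\right)$)
$F = - \frac{1306}{4329}$ ($F = 13060 \left(- \frac{1}{43290}\right) = - \frac{1306}{4329} \approx -0.30169$)
$Y{\left(-95 \right)} + F = \left(-480 + \left(-95\right)^{2} + 91 \left(-95\right)\right) - \frac{1306}{4329} = \left(-480 + 9025 - 8645\right) - \frac{1306}{4329} = -100 - \frac{1306}{4329} = - \frac{434206}{4329}$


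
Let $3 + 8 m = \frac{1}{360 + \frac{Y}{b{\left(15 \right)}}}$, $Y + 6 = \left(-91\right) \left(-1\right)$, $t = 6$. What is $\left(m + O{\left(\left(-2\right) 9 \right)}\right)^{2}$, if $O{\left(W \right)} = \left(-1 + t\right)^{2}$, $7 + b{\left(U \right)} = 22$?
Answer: $\frac{729756196}{1203409} \approx 606.41$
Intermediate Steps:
$b{\left(U \right)} = 15$ ($b{\left(U \right)} = -7 + 22 = 15$)
$Y = 85$ ($Y = -6 - -91 = -6 + 91 = 85$)
$O{\left(W \right)} = 25$ ($O{\left(W \right)} = \left(-1 + 6\right)^{2} = 5^{2} = 25$)
$m = - \frac{411}{1097}$ ($m = - \frac{3}{8} + \frac{1}{8 \left(360 + \frac{85}{15}\right)} = - \frac{3}{8} + \frac{1}{8 \left(360 + 85 \cdot \frac{1}{15}\right)} = - \frac{3}{8} + \frac{1}{8 \left(360 + \frac{17}{3}\right)} = - \frac{3}{8} + \frac{1}{8 \cdot \frac{1097}{3}} = - \frac{3}{8} + \frac{1}{8} \cdot \frac{3}{1097} = - \frac{3}{8} + \frac{3}{8776} = - \frac{411}{1097} \approx -0.37466$)
$\left(m + O{\left(\left(-2\right) 9 \right)}\right)^{2} = \left(- \frac{411}{1097} + 25\right)^{2} = \left(\frac{27014}{1097}\right)^{2} = \frac{729756196}{1203409}$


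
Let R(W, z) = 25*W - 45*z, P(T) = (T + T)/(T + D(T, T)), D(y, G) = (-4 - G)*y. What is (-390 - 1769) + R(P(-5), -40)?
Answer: -334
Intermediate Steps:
D(y, G) = y*(-4 - G)
P(T) = 2*T/(T - T*(4 + T)) (P(T) = (T + T)/(T - T*(4 + T)) = (2*T)/(T - T*(4 + T)) = 2*T/(T - T*(4 + T)))
R(W, z) = -45*z + 25*W
(-390 - 1769) + R(P(-5), -40) = (-390 - 1769) + (-45*(-40) + 25*(-2/(3 - 5))) = -2159 + (1800 + 25*(-2/(-2))) = -2159 + (1800 + 25*(-2*(-1/2))) = -2159 + (1800 + 25*1) = -2159 + (1800 + 25) = -2159 + 1825 = -334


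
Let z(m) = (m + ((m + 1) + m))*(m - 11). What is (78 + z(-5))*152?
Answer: 45904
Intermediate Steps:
z(m) = (1 + 3*m)*(-11 + m) (z(m) = (m + ((1 + m) + m))*(-11 + m) = (m + (1 + 2*m))*(-11 + m) = (1 + 3*m)*(-11 + m))
(78 + z(-5))*152 = (78 + (-11 - 32*(-5) + 3*(-5)²))*152 = (78 + (-11 + 160 + 3*25))*152 = (78 + (-11 + 160 + 75))*152 = (78 + 224)*152 = 302*152 = 45904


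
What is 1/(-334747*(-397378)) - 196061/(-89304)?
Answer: 13040124293260315/5939657860978632 ≈ 2.1954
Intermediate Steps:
1/(-334747*(-397378)) - 196061/(-89304) = -1/334747*(-1/397378) - 196061*(-1/89304) = 1/133021093366 + 196061/89304 = 13040124293260315/5939657860978632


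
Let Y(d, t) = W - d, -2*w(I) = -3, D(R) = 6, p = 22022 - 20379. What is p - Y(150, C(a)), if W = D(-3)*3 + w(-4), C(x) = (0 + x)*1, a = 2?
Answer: 3547/2 ≈ 1773.5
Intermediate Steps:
p = 1643
w(I) = 3/2 (w(I) = -½*(-3) = 3/2)
C(x) = x (C(x) = x*1 = x)
W = 39/2 (W = 6*3 + 3/2 = 18 + 3/2 = 39/2 ≈ 19.500)
Y(d, t) = 39/2 - d
p - Y(150, C(a)) = 1643 - (39/2 - 1*150) = 1643 - (39/2 - 150) = 1643 - 1*(-261/2) = 1643 + 261/2 = 3547/2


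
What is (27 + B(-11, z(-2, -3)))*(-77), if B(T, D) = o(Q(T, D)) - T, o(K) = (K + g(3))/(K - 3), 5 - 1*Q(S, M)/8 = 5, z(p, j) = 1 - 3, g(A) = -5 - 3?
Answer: -9394/3 ≈ -3131.3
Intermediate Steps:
g(A) = -8
z(p, j) = -2
Q(S, M) = 0 (Q(S, M) = 40 - 8*5 = 40 - 40 = 0)
o(K) = (-8 + K)/(-3 + K) (o(K) = (K - 8)/(K - 3) = (-8 + K)/(-3 + K))
B(T, D) = 8/3 - T (B(T, D) = (-8 + 0)/(-3 + 0) - T = -8/(-3) - T = -1/3*(-8) - T = 8/3 - T)
(27 + B(-11, z(-2, -3)))*(-77) = (27 + (8/3 - 1*(-11)))*(-77) = (27 + (8/3 + 11))*(-77) = (27 + 41/3)*(-77) = (122/3)*(-77) = -9394/3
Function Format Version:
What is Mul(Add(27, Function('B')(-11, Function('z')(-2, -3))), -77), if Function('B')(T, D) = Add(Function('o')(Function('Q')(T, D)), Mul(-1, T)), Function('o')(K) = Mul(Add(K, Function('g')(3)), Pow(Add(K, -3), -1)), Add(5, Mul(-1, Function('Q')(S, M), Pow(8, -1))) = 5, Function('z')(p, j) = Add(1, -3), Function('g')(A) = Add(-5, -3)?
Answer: Rational(-9394, 3) ≈ -3131.3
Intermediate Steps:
Function('g')(A) = -8
Function('z')(p, j) = -2
Function('Q')(S, M) = 0 (Function('Q')(S, M) = Add(40, Mul(-8, 5)) = Add(40, -40) = 0)
Function('o')(K) = Mul(Pow(Add(-3, K), -1), Add(-8, K)) (Function('o')(K) = Mul(Add(K, -8), Pow(Add(K, -3), -1)) = Mul(Add(-8, K), Pow(Add(-3, K), -1)) = Mul(Pow(Add(-3, K), -1), Add(-8, K)))
Function('B')(T, D) = Add(Rational(8, 3), Mul(-1, T)) (Function('B')(T, D) = Add(Mul(Pow(Add(-3, 0), -1), Add(-8, 0)), Mul(-1, T)) = Add(Mul(Pow(-3, -1), -8), Mul(-1, T)) = Add(Mul(Rational(-1, 3), -8), Mul(-1, T)) = Add(Rational(8, 3), Mul(-1, T)))
Mul(Add(27, Function('B')(-11, Function('z')(-2, -3))), -77) = Mul(Add(27, Add(Rational(8, 3), Mul(-1, -11))), -77) = Mul(Add(27, Add(Rational(8, 3), 11)), -77) = Mul(Add(27, Rational(41, 3)), -77) = Mul(Rational(122, 3), -77) = Rational(-9394, 3)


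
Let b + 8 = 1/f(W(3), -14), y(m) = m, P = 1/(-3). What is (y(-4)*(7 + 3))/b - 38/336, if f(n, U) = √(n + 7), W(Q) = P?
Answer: 1050937/214536 + 80*√15/1277 ≈ 5.1413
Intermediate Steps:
P = -⅓ (P = 1*(-⅓) = -⅓ ≈ -0.33333)
W(Q) = -⅓
f(n, U) = √(7 + n)
b = -8 + √15/10 (b = -8 + 1/(√(7 - ⅓)) = -8 + 1/(√(20/3)) = -8 + 1/(2*√15/3) = -8 + √15/10 ≈ -7.6127)
(y(-4)*(7 + 3))/b - 38/336 = (-4*(7 + 3))/(-8 + √15/10) - 38/336 = (-4*10)/(-8 + √15/10) - 38*1/336 = -40/(-8 + √15/10) - 19/168 = -19/168 - 40/(-8 + √15/10)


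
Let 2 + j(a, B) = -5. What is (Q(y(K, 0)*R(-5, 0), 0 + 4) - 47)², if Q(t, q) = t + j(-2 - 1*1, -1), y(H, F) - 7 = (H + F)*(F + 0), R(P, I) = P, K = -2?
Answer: 7921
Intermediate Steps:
j(a, B) = -7 (j(a, B) = -2 - 5 = -7)
y(H, F) = 7 + F*(F + H) (y(H, F) = 7 + (H + F)*(F + 0) = 7 + (F + H)*F = 7 + F*(F + H))
Q(t, q) = -7 + t (Q(t, q) = t - 7 = -7 + t)
(Q(y(K, 0)*R(-5, 0), 0 + 4) - 47)² = ((-7 + (7 + 0² + 0*(-2))*(-5)) - 47)² = ((-7 + (7 + 0 + 0)*(-5)) - 47)² = ((-7 + 7*(-5)) - 47)² = ((-7 - 35) - 47)² = (-42 - 47)² = (-89)² = 7921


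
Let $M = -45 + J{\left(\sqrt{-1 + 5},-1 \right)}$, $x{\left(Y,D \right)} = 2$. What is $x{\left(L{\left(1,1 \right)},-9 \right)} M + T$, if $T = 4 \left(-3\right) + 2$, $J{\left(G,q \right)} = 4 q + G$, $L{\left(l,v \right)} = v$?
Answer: $-104$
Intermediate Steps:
$J{\left(G,q \right)} = G + 4 q$
$T = -10$ ($T = -12 + 2 = -10$)
$M = -47$ ($M = -45 + \left(\sqrt{-1 + 5} + 4 \left(-1\right)\right) = -45 - \left(4 - \sqrt{4}\right) = -45 + \left(2 - 4\right) = -45 - 2 = -47$)
$x{\left(L{\left(1,1 \right)},-9 \right)} M + T = 2 \left(-47\right) - 10 = -94 - 10 = -104$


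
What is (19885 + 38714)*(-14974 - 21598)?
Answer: -2143082628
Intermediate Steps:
(19885 + 38714)*(-14974 - 21598) = 58599*(-36572) = -2143082628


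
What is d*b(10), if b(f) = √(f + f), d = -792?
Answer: -1584*√5 ≈ -3541.9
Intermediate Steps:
b(f) = √2*√f (b(f) = √(2*f) = √2*√f)
d*b(10) = -792*√2*√10 = -1584*√5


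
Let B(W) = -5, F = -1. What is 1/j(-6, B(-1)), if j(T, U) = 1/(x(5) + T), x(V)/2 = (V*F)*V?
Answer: -56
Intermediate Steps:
x(V) = -2*V² (x(V) = 2*((V*(-1))*V) = 2*((-V)*V) = 2*(-V²) = -2*V²)
j(T, U) = 1/(-50 + T) (j(T, U) = 1/(-2*5² + T) = 1/(-2*25 + T) = 1/(-50 + T))
1/j(-6, B(-1)) = 1/(1/(-50 - 6)) = 1/(1/(-56)) = 1/(-1/56) = -56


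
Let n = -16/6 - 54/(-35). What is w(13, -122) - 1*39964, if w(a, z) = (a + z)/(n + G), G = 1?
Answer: -508087/13 ≈ -39084.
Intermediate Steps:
n = -118/105 (n = -16*1/6 - 54*(-1/35) = -8/3 + 54/35 = -118/105 ≈ -1.1238)
w(a, z) = -105*a/13 - 105*z/13 (w(a, z) = (a + z)/(-118/105 + 1) = (a + z)/(-13/105) = (a + z)*(-105/13) = -105*a/13 - 105*z/13)
w(13, -122) - 1*39964 = (-105/13*13 - 105/13*(-122)) - 1*39964 = (-105 + 12810/13) - 39964 = 11445/13 - 39964 = -508087/13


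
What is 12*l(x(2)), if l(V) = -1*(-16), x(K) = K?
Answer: 192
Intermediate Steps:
l(V) = 16
12*l(x(2)) = 12*16 = 192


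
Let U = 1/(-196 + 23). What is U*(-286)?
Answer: 286/173 ≈ 1.6532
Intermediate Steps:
U = -1/173 (U = 1/(-173) = -1/173 ≈ -0.0057803)
U*(-286) = -1/173*(-286) = 286/173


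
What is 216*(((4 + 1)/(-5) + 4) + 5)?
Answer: 1728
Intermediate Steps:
216*(((4 + 1)/(-5) + 4) + 5) = 216*((5*(-⅕) + 4) + 5) = 216*((-1 + 4) + 5) = 216*(3 + 5) = 216*8 = 1728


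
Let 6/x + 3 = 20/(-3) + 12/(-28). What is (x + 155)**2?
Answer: 267878689/11236 ≈ 23841.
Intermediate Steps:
x = -63/106 (x = 6/(-3 + (20/(-3) + 12/(-28))) = 6/(-3 + (20*(-1/3) + 12*(-1/28))) = 6/(-3 + (-20/3 - 3/7)) = 6/(-3 - 149/21) = 6/(-212/21) = 6*(-21/212) = -63/106 ≈ -0.59434)
(x + 155)**2 = (-63/106 + 155)**2 = (16367/106)**2 = 267878689/11236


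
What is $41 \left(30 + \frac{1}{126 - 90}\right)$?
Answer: $\frac{44321}{36} \approx 1231.1$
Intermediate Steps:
$41 \left(30 + \frac{1}{126 - 90}\right) = 41 \left(30 + \frac{1}{36}\right) = 41 \cdot \frac{1081}{36} = \frac{44321}{36}$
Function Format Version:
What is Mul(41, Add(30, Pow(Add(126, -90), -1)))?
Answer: Rational(44321, 36) ≈ 1231.1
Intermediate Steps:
Mul(41, Add(30, Pow(Add(126, -90), -1))) = Mul(41, Add(30, Pow(36, -1))) = Mul(41, Add(30, Rational(1, 36))) = Mul(41, Rational(1081, 36)) = Rational(44321, 36)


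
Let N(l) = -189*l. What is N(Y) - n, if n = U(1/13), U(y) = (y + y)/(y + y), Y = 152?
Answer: -28729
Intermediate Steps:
U(y) = 1 (U(y) = (2*y)/((2*y)) = (2*y)*(1/(2*y)) = 1)
n = 1
N(Y) - n = -189*152 - 1*1 = -28728 - 1 = -28729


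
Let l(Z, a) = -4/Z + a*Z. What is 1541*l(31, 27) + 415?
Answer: 39991028/31 ≈ 1.2900e+6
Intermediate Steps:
l(Z, a) = -4/Z + Z*a
1541*l(31, 27) + 415 = 1541*(-4/31 + 31*27) + 415 = 1541*(-4*1/31 + 837) + 415 = 1541*(-4/31 + 837) + 415 = 1541*(25943/31) + 415 = 39978163/31 + 415 = 39991028/31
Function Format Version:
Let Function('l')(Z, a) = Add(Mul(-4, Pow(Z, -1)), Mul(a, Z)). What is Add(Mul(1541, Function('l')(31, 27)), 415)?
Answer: Rational(39991028, 31) ≈ 1.2900e+6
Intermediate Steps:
Function('l')(Z, a) = Add(Mul(-4, Pow(Z, -1)), Mul(Z, a))
Add(Mul(1541, Function('l')(31, 27)), 415) = Add(Mul(1541, Add(Mul(-4, Pow(31, -1)), Mul(31, 27))), 415) = Add(Mul(1541, Add(Mul(-4, Rational(1, 31)), 837)), 415) = Add(Mul(1541, Add(Rational(-4, 31), 837)), 415) = Add(Mul(1541, Rational(25943, 31)), 415) = Add(Rational(39978163, 31), 415) = Rational(39991028, 31)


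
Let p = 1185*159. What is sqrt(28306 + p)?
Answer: sqrt(216721) ≈ 465.53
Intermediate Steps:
p = 188415
sqrt(28306 + p) = sqrt(28306 + 188415) = sqrt(216721)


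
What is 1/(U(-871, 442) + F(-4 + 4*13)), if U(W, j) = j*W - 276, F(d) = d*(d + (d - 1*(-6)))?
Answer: -1/380362 ≈ -2.6291e-6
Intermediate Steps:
F(d) = d*(6 + 2*d) (F(d) = d*(d + (d + 6)) = d*(d + (6 + d)) = d*(6 + 2*d))
U(W, j) = -276 + W*j (U(W, j) = W*j - 276 = -276 + W*j)
1/(U(-871, 442) + F(-4 + 4*13)) = 1/((-276 - 871*442) + 2*(-4 + 4*13)*(3 + (-4 + 4*13))) = 1/((-276 - 384982) + 2*(-4 + 52)*(3 + (-4 + 52))) = 1/(-385258 + 2*48*(3 + 48)) = 1/(-385258 + 2*48*51) = 1/(-385258 + 4896) = 1/(-380362) = -1/380362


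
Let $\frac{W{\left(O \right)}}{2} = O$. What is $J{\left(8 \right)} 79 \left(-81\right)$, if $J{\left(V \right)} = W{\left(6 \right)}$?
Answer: $-76788$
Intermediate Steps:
$W{\left(O \right)} = 2 O$
$J{\left(V \right)} = 12$ ($J{\left(V \right)} = 2 \cdot 6 = 12$)
$J{\left(8 \right)} 79 \left(-81\right) = 12 \cdot 79 \left(-81\right) = 948 \left(-81\right) = -76788$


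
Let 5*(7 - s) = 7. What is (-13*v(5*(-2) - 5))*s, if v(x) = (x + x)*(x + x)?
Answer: -65520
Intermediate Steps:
s = 28/5 (s = 7 - ⅕*7 = 7 - 7/5 = 28/5 ≈ 5.6000)
v(x) = 4*x² (v(x) = (2*x)*(2*x) = 4*x²)
(-13*v(5*(-2) - 5))*s = -52*(5*(-2) - 5)²*(28/5) = -52*(-10 - 5)²*(28/5) = -52*(-15)²*(28/5) = -52*225*(28/5) = -13*900*(28/5) = -11700*28/5 = -65520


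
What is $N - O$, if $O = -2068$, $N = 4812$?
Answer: $6880$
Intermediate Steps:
$N - O = 4812 - -2068 = 4812 + 2068 = 6880$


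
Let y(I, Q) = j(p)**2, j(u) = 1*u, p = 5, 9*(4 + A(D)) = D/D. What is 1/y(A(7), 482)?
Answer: 1/25 ≈ 0.040000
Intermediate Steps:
A(D) = -35/9 (A(D) = -4 + (D/D)/9 = -4 + (1/9)*1 = -4 + 1/9 = -35/9)
j(u) = u
y(I, Q) = 25 (y(I, Q) = 5**2 = 25)
1/y(A(7), 482) = 1/25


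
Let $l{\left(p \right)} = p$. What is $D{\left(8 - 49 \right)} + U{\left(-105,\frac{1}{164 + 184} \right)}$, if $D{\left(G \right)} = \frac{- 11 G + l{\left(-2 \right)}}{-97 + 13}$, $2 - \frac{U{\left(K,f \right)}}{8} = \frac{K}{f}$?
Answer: $\frac{24555775}{84} \approx 2.9233 \cdot 10^{5}$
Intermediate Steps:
$U{\left(K,f \right)} = 16 - \frac{8 K}{f}$ ($U{\left(K,f \right)} = 16 - 8 \frac{K}{f} = 16 - \frac{8 K}{f}$)
$D{\left(G \right)} = \frac{1}{42} + \frac{11 G}{84}$ ($D{\left(G \right)} = \frac{- 11 G - 2}{-97 + 13} = \frac{-2 - 11 G}{-84} = \left(-2 - 11 G\right) \left(- \frac{1}{84}\right) = \frac{1}{42} + \frac{11 G}{84}$)
$D{\left(8 - 49 \right)} + U{\left(-105,\frac{1}{164 + 184} \right)} = \left(\frac{1}{42} + \frac{11 \left(8 - 49\right)}{84}\right) - \left(-16 - \frac{840}{\frac{1}{164 + 184}}\right) = \left(\frac{1}{42} + \frac{11 \left(8 - 49\right)}{84}\right) - \left(-16 - \frac{840}{\frac{1}{348}}\right) = \left(\frac{1}{42} + \frac{11}{84} \left(-41\right)\right) - \left(-16 - 840 \frac{1}{\frac{1}{348}}\right) = \left(\frac{1}{42} - \frac{451}{84}\right) - \left(-16 - 292320\right) = - \frac{449}{84} + \left(16 + 292320\right) = - \frac{449}{84} + 292336 = \frac{24555775}{84}$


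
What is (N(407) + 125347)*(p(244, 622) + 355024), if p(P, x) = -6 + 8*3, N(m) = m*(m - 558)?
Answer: 22683633380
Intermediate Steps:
N(m) = m*(-558 + m)
p(P, x) = 18 (p(P, x) = -6 + 24 = 18)
(N(407) + 125347)*(p(244, 622) + 355024) = (407*(-558 + 407) + 125347)*(18 + 355024) = (407*(-151) + 125347)*355042 = (-61457 + 125347)*355042 = 63890*355042 = 22683633380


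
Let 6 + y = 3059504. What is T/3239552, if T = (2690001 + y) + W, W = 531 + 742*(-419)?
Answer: 1359783/809888 ≈ 1.6790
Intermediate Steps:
y = 3059498 (y = -6 + 3059504 = 3059498)
W = -310367 (W = 531 - 310898 = -310367)
T = 5439132 (T = (2690001 + 3059498) - 310367 = 5749499 - 310367 = 5439132)
T/3239552 = 5439132/3239552 = 5439132*(1/3239552) = 1359783/809888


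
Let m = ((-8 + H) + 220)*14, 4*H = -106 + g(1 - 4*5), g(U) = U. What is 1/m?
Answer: 2/5061 ≈ 0.00039518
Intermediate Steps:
H = -125/4 (H = (-106 + (1 - 4*5))/4 = (-106 + (1 - 20))/4 = (-106 - 19)/4 = (¼)*(-125) = -125/4 ≈ -31.250)
m = 5061/2 (m = ((-8 - 125/4) + 220)*14 = (-157/4 + 220)*14 = (723/4)*14 = 5061/2 ≈ 2530.5)
1/m = 1/(5061/2) = 2/5061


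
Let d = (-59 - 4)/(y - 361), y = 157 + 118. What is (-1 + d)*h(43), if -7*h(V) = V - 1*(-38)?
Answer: 1863/602 ≈ 3.0947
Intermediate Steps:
y = 275
d = 63/86 (d = (-59 - 4)/(275 - 361) = -63/(-86) = -63*(-1/86) = 63/86 ≈ 0.73256)
h(V) = -38/7 - V/7 (h(V) = -(V - 1*(-38))/7 = -(V + 38)/7 = -(38 + V)/7 = -38/7 - V/7)
(-1 + d)*h(43) = (-1 + 63/86)*(-38/7 - ⅐*43) = -23*(-38/7 - 43/7)/86 = -23/86*(-81/7) = 1863/602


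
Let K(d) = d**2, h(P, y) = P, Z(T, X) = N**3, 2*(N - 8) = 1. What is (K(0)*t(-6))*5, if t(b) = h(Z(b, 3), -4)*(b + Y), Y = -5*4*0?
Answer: 0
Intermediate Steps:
N = 17/2 (N = 8 + (1/2)*1 = 8 + 1/2 = 17/2 ≈ 8.5000)
Z(T, X) = 4913/8 (Z(T, X) = (17/2)**3 = 4913/8)
Y = 0 (Y = -20*0 = 0)
t(b) = 4913*b/8 (t(b) = 4913*(b + 0)/8 = 4913*b/8)
(K(0)*t(-6))*5 = (0**2*((4913/8)*(-6)))*5 = (0*(-14739/4))*5 = 0*5 = 0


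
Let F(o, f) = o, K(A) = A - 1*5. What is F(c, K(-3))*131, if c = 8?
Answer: 1048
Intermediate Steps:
K(A) = -5 + A (K(A) = A - 5 = -5 + A)
F(c, K(-3))*131 = 8*131 = 1048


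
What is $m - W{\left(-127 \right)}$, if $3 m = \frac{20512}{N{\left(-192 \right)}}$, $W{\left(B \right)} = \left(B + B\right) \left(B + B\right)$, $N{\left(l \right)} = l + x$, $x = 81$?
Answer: $- \frac{21504340}{333} \approx -64578.0$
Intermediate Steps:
$N{\left(l \right)} = 81 + l$ ($N{\left(l \right)} = l + 81 = 81 + l$)
$W{\left(B \right)} = 4 B^{2}$ ($W{\left(B \right)} = 2 B 2 B = 4 B^{2}$)
$m = - \frac{20512}{333}$ ($m = \frac{20512 \frac{1}{81 - 192}}{3} = \frac{20512 \frac{1}{-111}}{3} = \frac{20512 \left(- \frac{1}{111}\right)}{3} = \frac{1}{3} \left(- \frac{20512}{111}\right) = - \frac{20512}{333} \approx -61.598$)
$m - W{\left(-127 \right)} = - \frac{20512}{333} - 4 \left(-127\right)^{2} = - \frac{20512}{333} - 4 \cdot 16129 = - \frac{20512}{333} - 64516 = - \frac{21504340}{333}$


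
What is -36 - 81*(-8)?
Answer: 612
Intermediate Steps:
-36 - 81*(-8) = -36 + 648 = 612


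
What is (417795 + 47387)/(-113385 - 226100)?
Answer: -465182/339485 ≈ -1.3703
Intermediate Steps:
(417795 + 47387)/(-113385 - 226100) = 465182/(-339485) = 465182*(-1/339485) = -465182/339485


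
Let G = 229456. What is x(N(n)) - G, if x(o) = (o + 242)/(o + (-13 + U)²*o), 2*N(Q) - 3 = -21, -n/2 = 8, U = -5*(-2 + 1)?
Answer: -134231993/585 ≈ -2.2946e+5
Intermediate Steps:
U = 5 (U = -5*(-1) = 5)
n = -16 (n = -2*8 = -16)
N(Q) = -9 (N(Q) = 3/2 + (½)*(-21) = 3/2 - 21/2 = -9)
x(o) = (242 + o)/(65*o) (x(o) = (o + 242)/(o + (-13 + 5)²*o) = (242 + o)/(o + (-8)²*o) = (242 + o)/(o + 64*o) = (242 + o)/((65*o)) = (242 + o)*(1/(65*o)) = (242 + o)/(65*o))
x(N(n)) - G = (1/65)*(242 - 9)/(-9) - 1*229456 = (1/65)*(-⅑)*233 - 229456 = -233/585 - 229456 = -134231993/585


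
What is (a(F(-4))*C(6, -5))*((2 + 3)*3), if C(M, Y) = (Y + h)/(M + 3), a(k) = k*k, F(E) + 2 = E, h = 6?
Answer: 60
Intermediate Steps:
F(E) = -2 + E
a(k) = k²
C(M, Y) = (6 + Y)/(3 + M) (C(M, Y) = (Y + 6)/(M + 3) = (6 + Y)/(3 + M))
(a(F(-4))*C(6, -5))*((2 + 3)*3) = ((-2 - 4)²*((6 - 5)/(3 + 6)))*((2 + 3)*3) = ((-6)²*(1/9))*(5*3) = (36*((⅑)*1))*15 = (36*(⅑))*15 = 4*15 = 60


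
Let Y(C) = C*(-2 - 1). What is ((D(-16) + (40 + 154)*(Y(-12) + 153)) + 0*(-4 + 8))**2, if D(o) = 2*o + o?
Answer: 1340877924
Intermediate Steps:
Y(C) = -3*C (Y(C) = C*(-3) = -3*C)
D(o) = 3*o
((D(-16) + (40 + 154)*(Y(-12) + 153)) + 0*(-4 + 8))**2 = ((3*(-16) + (40 + 154)*(-3*(-12) + 153)) + 0*(-4 + 8))**2 = ((-48 + 194*(36 + 153)) + 0*4)**2 = ((-48 + 194*189) + 0)**2 = ((-48 + 36666) + 0)**2 = (36618 + 0)**2 = 36618**2 = 1340877924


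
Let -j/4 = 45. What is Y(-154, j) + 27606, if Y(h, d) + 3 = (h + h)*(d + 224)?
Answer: 14051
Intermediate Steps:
j = -180 (j = -4*45 = -180)
Y(h, d) = -3 + 2*h*(224 + d) (Y(h, d) = -3 + (h + h)*(d + 224) = -3 + (2*h)*(224 + d) = -3 + 2*h*(224 + d))
Y(-154, j) + 27606 = (-3 + 448*(-154) + 2*(-180)*(-154)) + 27606 = (-3 - 68992 + 55440) + 27606 = -13555 + 27606 = 14051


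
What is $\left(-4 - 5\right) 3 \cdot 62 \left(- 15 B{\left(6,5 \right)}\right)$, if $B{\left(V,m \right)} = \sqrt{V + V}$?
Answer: $50220 \sqrt{3} \approx 86984.0$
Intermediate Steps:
$B{\left(V,m \right)} = \sqrt{2} \sqrt{V}$ ($B{\left(V,m \right)} = \sqrt{2 V} = \sqrt{2} \sqrt{V}$)
$\left(-4 - 5\right) 3 \cdot 62 \left(- 15 B{\left(6,5 \right)}\right) = \left(-4 - 5\right) 3 \cdot 62 \left(- 15 \sqrt{2} \sqrt{6}\right) = \left(-9\right) 3 \cdot 62 \left(- 15 \cdot 2 \sqrt{3}\right) = \left(-27\right) 62 \left(- 30 \sqrt{3}\right) = - 1674 \left(- 30 \sqrt{3}\right) = 50220 \sqrt{3}$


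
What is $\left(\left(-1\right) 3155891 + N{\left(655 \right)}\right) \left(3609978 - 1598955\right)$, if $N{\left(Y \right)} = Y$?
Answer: $-6345252166428$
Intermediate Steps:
$\left(\left(-1\right) 3155891 + N{\left(655 \right)}\right) \left(3609978 - 1598955\right) = \left(\left(-1\right) 3155891 + 655\right) \left(3609978 - 1598955\right) = \left(-3155891 + 655\right) \left(3609978 - 1598955\right) = \left(-3155236\right) 2011023 = -6345252166428$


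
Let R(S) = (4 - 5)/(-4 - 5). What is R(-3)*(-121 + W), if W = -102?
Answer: -223/9 ≈ -24.778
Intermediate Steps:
R(S) = ⅑ (R(S) = -1/(-9) = -1*(-⅑) = ⅑)
R(-3)*(-121 + W) = (-121 - 102)/9 = (⅑)*(-223) = -223/9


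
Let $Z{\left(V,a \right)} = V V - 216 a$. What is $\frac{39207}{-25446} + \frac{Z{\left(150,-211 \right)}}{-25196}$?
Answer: $- \frac{226676789}{53428118} \approx -4.2427$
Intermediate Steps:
$Z{\left(V,a \right)} = V^{2} - 216 a$
$\frac{39207}{-25446} + \frac{Z{\left(150,-211 \right)}}{-25196} = \frac{39207}{-25446} + \frac{150^{2} - -45576}{-25196} = 39207 \left(- \frac{1}{25446}\right) + \left(22500 + 45576\right) \left(- \frac{1}{25196}\right) = - \frac{13069}{8482} + 68076 \left(- \frac{1}{25196}\right) = - \frac{13069}{8482} - \frac{17019}{6299} = - \frac{226676789}{53428118}$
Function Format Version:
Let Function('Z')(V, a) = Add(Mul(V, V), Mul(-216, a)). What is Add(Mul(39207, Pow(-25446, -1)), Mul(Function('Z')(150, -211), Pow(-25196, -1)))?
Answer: Rational(-226676789, 53428118) ≈ -4.2427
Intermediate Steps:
Function('Z')(V, a) = Add(Pow(V, 2), Mul(-216, a))
Add(Mul(39207, Pow(-25446, -1)), Mul(Function('Z')(150, -211), Pow(-25196, -1))) = Add(Mul(39207, Pow(-25446, -1)), Mul(Add(Pow(150, 2), Mul(-216, -211)), Pow(-25196, -1))) = Add(Mul(39207, Rational(-1, 25446)), Mul(Add(22500, 45576), Rational(-1, 25196))) = Add(Rational(-13069, 8482), Mul(68076, Rational(-1, 25196))) = Add(Rational(-13069, 8482), Rational(-17019, 6299)) = Rational(-226676789, 53428118)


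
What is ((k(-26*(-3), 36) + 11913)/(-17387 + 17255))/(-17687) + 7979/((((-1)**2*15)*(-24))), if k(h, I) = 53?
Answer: -1552011323/70040520 ≈ -22.159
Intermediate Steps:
((k(-26*(-3), 36) + 11913)/(-17387 + 17255))/(-17687) + 7979/((((-1)**2*15)*(-24))) = ((53 + 11913)/(-17387 + 17255))/(-17687) + 7979/((((-1)**2*15)*(-24))) = (11966/(-132))*(-1/17687) + 7979/(((1*15)*(-24))) = (11966*(-1/132))*(-1/17687) + 7979/((15*(-24))) = -5983/66*(-1/17687) + 7979/(-360) = 5983/1167342 + 7979*(-1/360) = 5983/1167342 - 7979/360 = -1552011323/70040520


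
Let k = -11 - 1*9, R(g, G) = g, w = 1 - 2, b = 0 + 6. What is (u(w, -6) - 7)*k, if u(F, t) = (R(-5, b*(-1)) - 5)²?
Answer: -1860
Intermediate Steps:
b = 6
w = -1
u(F, t) = 100 (u(F, t) = (-5 - 5)² = (-10)² = 100)
k = -20 (k = -11 - 9 = -20)
(u(w, -6) - 7)*k = (100 - 7)*(-20) = 93*(-20) = -1860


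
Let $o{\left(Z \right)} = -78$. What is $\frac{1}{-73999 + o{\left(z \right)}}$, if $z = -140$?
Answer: $- \frac{1}{74077} \approx -1.3499 \cdot 10^{-5}$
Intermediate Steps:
$\frac{1}{-73999 + o{\left(z \right)}} = \frac{1}{-73999 - 78} = \frac{1}{-74077} = - \frac{1}{74077}$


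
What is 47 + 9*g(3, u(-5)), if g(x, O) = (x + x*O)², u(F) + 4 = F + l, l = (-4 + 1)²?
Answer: 128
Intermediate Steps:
l = 9 (l = (-3)² = 9)
u(F) = 5 + F (u(F) = -4 + (F + 9) = -4 + (9 + F) = 5 + F)
g(x, O) = (x + O*x)²
47 + 9*g(3, u(-5)) = 47 + 9*(3²*(1 + (5 - 5))²) = 47 + 9*(9*(1 + 0)²) = 47 + 9*(9*1²) = 47 + 9*(9*1) = 47 + 9*9 = 47 + 81 = 128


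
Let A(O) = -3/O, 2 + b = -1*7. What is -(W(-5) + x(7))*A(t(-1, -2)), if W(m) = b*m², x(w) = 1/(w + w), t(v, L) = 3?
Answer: -3149/14 ≈ -224.93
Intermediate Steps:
b = -9 (b = -2 - 1*7 = -2 - 7 = -9)
x(w) = 1/(2*w)
W(m) = -9*m²
-(W(-5) + x(7))*A(t(-1, -2)) = -(-9*(-5)² + (½)/7)*(-3/3) = -(-9*25 + (½)*(⅐))*(-3*⅓) = -(-225 + 1/14)*(-1) = -(-3149)*(-1)/14 = -1*3149/14 = -3149/14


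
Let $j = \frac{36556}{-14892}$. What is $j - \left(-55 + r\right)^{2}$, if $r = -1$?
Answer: $- \frac{11684467}{3723} \approx -3138.5$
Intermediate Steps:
$j = - \frac{9139}{3723}$ ($j = 36556 \left(- \frac{1}{14892}\right) = - \frac{9139}{3723} \approx -2.4547$)
$j - \left(-55 + r\right)^{2} = - \frac{9139}{3723} - \left(-55 - 1\right)^{2} = - \frac{9139}{3723} - \left(-56\right)^{2} = - \frac{9139}{3723} - 3136 = - \frac{11684467}{3723}$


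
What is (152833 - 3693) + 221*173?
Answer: 187373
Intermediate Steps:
(152833 - 3693) + 221*173 = 149140 + 38233 = 187373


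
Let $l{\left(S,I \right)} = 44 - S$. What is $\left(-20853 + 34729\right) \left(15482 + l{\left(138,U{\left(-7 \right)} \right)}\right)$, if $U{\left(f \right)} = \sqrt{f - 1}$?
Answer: $213523888$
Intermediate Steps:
$U{\left(f \right)} = \sqrt{-1 + f}$
$\left(-20853 + 34729\right) \left(15482 + l{\left(138,U{\left(-7 \right)} \right)}\right) = \left(-20853 + 34729\right) \left(15482 + \left(44 - 138\right)\right) = 13876 \left(15482 + \left(44 - 138\right)\right) = 13876 \left(15482 - 94\right) = 13876 \cdot 15388 = 213523888$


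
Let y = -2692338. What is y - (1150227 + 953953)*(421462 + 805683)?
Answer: -2582136658438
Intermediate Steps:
y - (1150227 + 953953)*(421462 + 805683) = -2692338 - (1150227 + 953953)*(421462 + 805683) = -2692338 - 2104180*1227145 = -2692338 - 1*2582133966100 = -2692338 - 2582133966100 = -2582136658438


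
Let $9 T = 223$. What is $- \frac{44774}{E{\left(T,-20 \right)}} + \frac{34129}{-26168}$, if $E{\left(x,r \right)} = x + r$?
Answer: $- \frac{10546281835}{1125224} \approx -9372.6$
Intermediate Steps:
$T = \frac{223}{9}$ ($T = \frac{1}{9} \cdot 223 = \frac{223}{9} \approx 24.778$)
$E{\left(x,r \right)} = r + x$
$- \frac{44774}{E{\left(T,-20 \right)}} + \frac{34129}{-26168} = - \frac{44774}{-20 + \frac{223}{9}} + \frac{34129}{-26168} = - \frac{44774}{\frac{43}{9}} + 34129 \left(- \frac{1}{26168}\right) = \left(-44774\right) \frac{9}{43} - \frac{34129}{26168} = - \frac{402966}{43} - \frac{34129}{26168} = - \frac{10546281835}{1125224}$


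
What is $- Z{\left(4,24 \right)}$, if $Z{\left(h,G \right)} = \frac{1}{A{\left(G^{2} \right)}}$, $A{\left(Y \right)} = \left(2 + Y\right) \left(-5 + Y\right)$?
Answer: $- \frac{1}{330038} \approx -3.03 \cdot 10^{-6}$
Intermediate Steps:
$A{\left(Y \right)} = \left(-5 + Y\right) \left(2 + Y\right)$
$Z{\left(h,G \right)} = \frac{1}{-10 + G^{4} - 3 G^{2}}$ ($Z{\left(h,G \right)} = \frac{1}{-10 + \left(G^{2}\right)^{2} - 3 G^{2}} = \frac{1}{-10 + G^{4} - 3 G^{2}}$)
$- Z{\left(4,24 \right)} = - \frac{1}{-10 + 24^{4} - 3 \cdot 24^{2}} = - \frac{1}{-10 + 331776 - 1728} = - \frac{1}{330038}$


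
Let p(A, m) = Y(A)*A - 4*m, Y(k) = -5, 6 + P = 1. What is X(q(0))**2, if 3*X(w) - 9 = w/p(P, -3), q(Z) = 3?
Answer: 12544/1369 ≈ 9.1629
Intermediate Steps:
P = -5 (P = -6 + 1 = -5)
p(A, m) = -5*A - 4*m
X(w) = 3 + w/111 (X(w) = 3 + (w/(-5*(-5) - 4*(-3)))/3 = 3 + (w/(25 + 12))/3 = 3 + (w/37)/3 = 3 + w/111)
X(q(0))**2 = (3 + (1/111)*3)**2 = (3 + 1/37)**2 = (112/37)**2 = 12544/1369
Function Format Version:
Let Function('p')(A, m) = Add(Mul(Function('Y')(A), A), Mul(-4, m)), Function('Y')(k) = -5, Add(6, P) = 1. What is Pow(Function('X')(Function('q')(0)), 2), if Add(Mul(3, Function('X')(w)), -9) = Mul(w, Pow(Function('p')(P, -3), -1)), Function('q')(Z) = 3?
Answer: Rational(12544, 1369) ≈ 9.1629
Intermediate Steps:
P = -5 (P = Add(-6, 1) = -5)
Function('p')(A, m) = Add(Mul(-5, A), Mul(-4, m))
Function('X')(w) = Add(3, Mul(Rational(1, 111), w)) (Function('X')(w) = Add(3, Mul(Rational(1, 3), Mul(w, Pow(Add(Mul(-5, -5), Mul(-4, -3)), -1)))) = Add(3, Mul(Rational(1, 3), Mul(w, Pow(Add(25, 12), -1)))) = Add(3, Mul(Rational(1, 3), Mul(w, Pow(37, -1)))) = Add(3, Mul(Rational(1, 3), Mul(w, Rational(1, 37)))) = Add(3, Mul(Rational(1, 3), Mul(Rational(1, 37), w))) = Add(3, Mul(Rational(1, 111), w)))
Pow(Function('X')(Function('q')(0)), 2) = Pow(Add(3, Mul(Rational(1, 111), 3)), 2) = Pow(Add(3, Rational(1, 37)), 2) = Pow(Rational(112, 37), 2) = Rational(12544, 1369)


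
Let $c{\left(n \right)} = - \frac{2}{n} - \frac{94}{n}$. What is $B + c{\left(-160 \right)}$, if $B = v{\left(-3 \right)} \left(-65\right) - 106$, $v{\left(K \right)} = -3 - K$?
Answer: $- \frac{527}{5} \approx -105.4$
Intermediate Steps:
$c{\left(n \right)} = - \frac{96}{n}$
$B = -106$ ($B = \left(-3 - -3\right) \left(-65\right) - 106 = \left(-3 + 3\right) \left(-65\right) - 106 = 0 \left(-65\right) - 106 = 0 - 106 = -106$)
$B + c{\left(-160 \right)} = -106 - \frac{96}{-160} = -106 - - \frac{3}{5} = -106 + \frac{3}{5} = - \frac{527}{5}$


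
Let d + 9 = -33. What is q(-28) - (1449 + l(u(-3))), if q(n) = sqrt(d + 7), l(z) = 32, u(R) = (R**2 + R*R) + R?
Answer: -1481 + I*sqrt(35) ≈ -1481.0 + 5.9161*I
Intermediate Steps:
u(R) = R + 2*R**2 (u(R) = (R**2 + R**2) + R = 2*R**2 + R = R + 2*R**2)
d = -42 (d = -9 - 33 = -42)
q(n) = I*sqrt(35) (q(n) = sqrt(-42 + 7) = sqrt(-35) = I*sqrt(35))
q(-28) - (1449 + l(u(-3))) = I*sqrt(35) - (1449 + 32) = I*sqrt(35) - 1*1481 = I*sqrt(35) - 1481 = -1481 + I*sqrt(35)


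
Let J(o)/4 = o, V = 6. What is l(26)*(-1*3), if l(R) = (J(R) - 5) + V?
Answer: -315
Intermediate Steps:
J(o) = 4*o
l(R) = 1 + 4*R (l(R) = (4*R - 5) + 6 = (-5 + 4*R) + 6 = 1 + 4*R)
l(26)*(-1*3) = (1 + 4*26)*(-1*3) = (1 + 104)*(-3) = 105*(-3) = -315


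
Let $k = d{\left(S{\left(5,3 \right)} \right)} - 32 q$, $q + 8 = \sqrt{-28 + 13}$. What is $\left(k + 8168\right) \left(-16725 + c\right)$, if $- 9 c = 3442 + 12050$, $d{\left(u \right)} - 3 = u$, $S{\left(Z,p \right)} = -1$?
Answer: $- \frac{466286414}{3} + \frac{1770848 i \sqrt{15}}{3} \approx -1.5543 \cdot 10^{8} + 2.2862 \cdot 10^{6} i$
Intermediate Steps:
$q = -8 + i \sqrt{15}$ ($q = -8 + \sqrt{-28 + 13} = -8 + \sqrt{-15} = -8 + i \sqrt{15} \approx -8.0 + 3.873 i$)
$d{\left(u \right)} = 3 + u$
$c = - \frac{5164}{3}$ ($c = - \frac{3442 + 12050}{9} = \left(- \frac{1}{9}\right) 15492 = - \frac{5164}{3} \approx -1721.3$)
$k = 258 - 32 i \sqrt{15}$ ($k = \left(3 - 1\right) - 32 \left(-8 + i \sqrt{15}\right) = 2 + \left(256 - 32 i \sqrt{15}\right) = 258 - 32 i \sqrt{15} \approx 258.0 - 123.94 i$)
$\left(k + 8168\right) \left(-16725 + c\right) = \left(\left(258 - 32 i \sqrt{15}\right) + 8168\right) \left(-16725 - \frac{5164}{3}\right) = \left(8426 - 32 i \sqrt{15}\right) \left(- \frac{55339}{3}\right) = - \frac{466286414}{3} + \frac{1770848 i \sqrt{15}}{3}$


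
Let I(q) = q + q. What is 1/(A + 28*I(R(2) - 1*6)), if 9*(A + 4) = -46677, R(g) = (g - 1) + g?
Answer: -3/16075 ≈ -0.00018663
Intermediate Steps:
R(g) = -1 + 2*g (R(g) = (-1 + g) + g = -1 + 2*g)
A = -15571/3 (A = -4 + (⅑)*(-46677) = -4 - 15559/3 = -15571/3 ≈ -5190.3)
I(q) = 2*q
1/(A + 28*I(R(2) - 1*6)) = 1/(-15571/3 + 28*(2*((-1 + 2*2) - 1*6))) = 1/(-15571/3 + 28*(2*((-1 + 4) - 6))) = 1/(-15571/3 + 28*(2*(3 - 6))) = 1/(-15571/3 + 28*(2*(-3))) = 1/(-15571/3 + 28*(-6)) = 1/(-15571/3 - 168) = 1/(-16075/3) = -3/16075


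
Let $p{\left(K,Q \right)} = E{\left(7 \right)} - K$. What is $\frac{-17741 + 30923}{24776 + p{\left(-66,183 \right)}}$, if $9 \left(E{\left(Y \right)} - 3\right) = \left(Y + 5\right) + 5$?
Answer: $\frac{59319}{111811} \approx 0.53053$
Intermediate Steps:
$E{\left(Y \right)} = \frac{37}{9} + \frac{Y}{9}$ ($E{\left(Y \right)} = 3 + \frac{\left(Y + 5\right) + 5}{9} = 3 + \frac{\left(5 + Y\right) + 5}{9} = 3 + \frac{10 + Y}{9} = 3 + \left(\frac{10}{9} + \frac{Y}{9}\right) = \frac{37}{9} + \frac{Y}{9}$)
$p{\left(K,Q \right)} = \frac{44}{9} - K$ ($p{\left(K,Q \right)} = \left(\frac{37}{9} + \frac{1}{9} \cdot 7\right) - K = \left(\frac{37}{9} + \frac{7}{9}\right) - K = \frac{44}{9} - K$)
$\frac{-17741 + 30923}{24776 + p{\left(-66,183 \right)}} = \frac{-17741 + 30923}{24776 + \left(\frac{44}{9} - -66\right)} = \frac{13182}{24776 + \left(\frac{44}{9} + 66\right)} = \frac{13182}{24776 + \frac{638}{9}} = \frac{13182}{\frac{223622}{9}} = 13182 \cdot \frac{9}{223622} = \frac{59319}{111811}$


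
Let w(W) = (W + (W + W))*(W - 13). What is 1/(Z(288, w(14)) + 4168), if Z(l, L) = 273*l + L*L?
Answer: 1/84556 ≈ 1.1826e-5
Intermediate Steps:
w(W) = 3*W*(-13 + W) (w(W) = (W + 2*W)*(-13 + W) = (3*W)*(-13 + W) = 3*W*(-13 + W))
Z(l, L) = L² + 273*l (Z(l, L) = 273*l + L² = L² + 273*l)
1/(Z(288, w(14)) + 4168) = 1/(((3*14*(-13 + 14))² + 273*288) + 4168) = 1/(((3*14*1)² + 78624) + 4168) = 1/((42² + 78624) + 4168) = 1/((1764 + 78624) + 4168) = 1/(80388 + 4168) = 1/84556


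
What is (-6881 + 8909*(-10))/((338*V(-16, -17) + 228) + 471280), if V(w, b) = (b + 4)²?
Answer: -95971/528630 ≈ -0.18155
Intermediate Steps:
V(w, b) = (4 + b)²
(-6881 + 8909*(-10))/((338*V(-16, -17) + 228) + 471280) = (-6881 + 8909*(-10))/((338*(4 - 17)² + 228) + 471280) = (-6881 - 89090)/((338*(-13)² + 228) + 471280) = -95971/((338*169 + 228) + 471280) = -95971/((57122 + 228) + 471280) = -95971/(57350 + 471280) = -95971/528630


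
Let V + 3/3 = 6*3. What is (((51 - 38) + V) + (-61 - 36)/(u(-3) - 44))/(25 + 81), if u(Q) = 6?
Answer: 1237/4028 ≈ 0.30710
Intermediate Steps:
V = 17 (V = -1 + 6*3 = -1 + 18 = 17)
(((51 - 38) + V) + (-61 - 36)/(u(-3) - 44))/(25 + 81) = (((51 - 38) + 17) + (-61 - 36)/(6 - 44))/(25 + 81) = ((13 + 17) - 97/(-38))/106 = (30 - 97*(-1/38))/106 = (30 + 97/38)/106 = (1/106)*(1237/38) = 1237/4028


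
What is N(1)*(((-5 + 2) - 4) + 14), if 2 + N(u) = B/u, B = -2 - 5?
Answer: -63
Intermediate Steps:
B = -7
N(u) = -2 - 7/u
N(1)*(((-5 + 2) - 4) + 14) = (-2 - 7/1)*(((-5 + 2) - 4) + 14) = (-2 - 7*1)*((-3 - 4) + 14) = (-2 - 7)*(-7 + 14) = -9*7 = -63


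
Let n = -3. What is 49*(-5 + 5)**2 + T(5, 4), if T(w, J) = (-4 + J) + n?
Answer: -3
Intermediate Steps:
T(w, J) = -7 + J (T(w, J) = (-4 + J) - 3 = -7 + J)
49*(-5 + 5)**2 + T(5, 4) = 49*(-5 + 5)**2 + (-7 + 4) = 49*0**2 - 3 = 49*0 - 3 = 0 - 3 = -3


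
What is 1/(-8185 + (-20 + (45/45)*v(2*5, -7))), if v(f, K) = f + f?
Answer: -1/8185 ≈ -0.00012217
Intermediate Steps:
v(f, K) = 2*f
1/(-8185 + (-20 + (45/45)*v(2*5, -7))) = 1/(-8185 + (-20 + (45/45)*(2*(2*5)))) = 1/(-8185 + (-20 + (45*(1/45))*(2*10))) = 1/(-8185 + (-20 + 1*20)) = 1/(-8185 + (-20 + 20)) = 1/(-8185 + 0) = 1/(-8185) = -1/8185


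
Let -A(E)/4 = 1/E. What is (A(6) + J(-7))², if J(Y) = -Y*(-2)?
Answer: 1936/9 ≈ 215.11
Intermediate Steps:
J(Y) = 2*Y
A(E) = -4/E
(A(6) + J(-7))² = (-4/6 + 2*(-7))² = (-4*⅙ - 14)² = (-⅔ - 14)² = (-44/3)² = 1936/9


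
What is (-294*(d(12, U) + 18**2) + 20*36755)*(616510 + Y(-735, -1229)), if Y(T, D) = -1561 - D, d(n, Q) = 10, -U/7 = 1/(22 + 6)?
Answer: 392446232912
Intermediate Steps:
U = -1/4 (U = -7/(22 + 6) = -7/28 = -7*1/28 = -1/4 ≈ -0.25000)
(-294*(d(12, U) + 18**2) + 20*36755)*(616510 + Y(-735, -1229)) = (-294*(10 + 18**2) + 20*36755)*(616510 + (-1561 - 1*(-1229))) = (-294*(10 + 324) + 735100)*(616510 + (-1561 + 1229)) = (-294*334 + 735100)*(616510 - 332) = (-98196 + 735100)*616178 = 636904*616178 = 392446232912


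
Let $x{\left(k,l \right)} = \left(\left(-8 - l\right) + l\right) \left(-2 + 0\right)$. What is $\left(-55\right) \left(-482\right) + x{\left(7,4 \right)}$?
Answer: $26526$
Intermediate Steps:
$x{\left(k,l \right)} = 16$ ($x{\left(k,l \right)} = \left(-8\right) \left(-2\right) = 16$)
$\left(-55\right) \left(-482\right) + x{\left(7,4 \right)} = \left(-55\right) \left(-482\right) + 16 = 26510 + 16 = 26526$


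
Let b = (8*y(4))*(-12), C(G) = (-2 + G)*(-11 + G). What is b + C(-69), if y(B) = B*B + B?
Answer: 3760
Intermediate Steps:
C(G) = (-11 + G)*(-2 + G)
y(B) = B + B² (y(B) = B² + B = B + B²)
b = -1920 (b = (8*(4*(1 + 4)))*(-12) = (8*(4*5))*(-12) = (8*20)*(-12) = 160*(-12) = -1920)
b + C(-69) = -1920 + (22 + (-69)² - 13*(-69)) = -1920 + (22 + 4761 + 897) = -1920 + 5680 = 3760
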